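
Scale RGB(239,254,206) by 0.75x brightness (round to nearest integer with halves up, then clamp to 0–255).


Multiply each channel by 0.75, round half up, clamp to [0, 255]
R: 239×0.75 = 179.25 → round → 179
G: 254×0.75 = 190.5 → round → 191
B: 206×0.75 = 154.5 → round → 155
= RGB(179, 191, 155)


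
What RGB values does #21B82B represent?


21 → 33 (R)
B8 → 184 (G)
2B → 43 (B)
= RGB(33, 184, 43)


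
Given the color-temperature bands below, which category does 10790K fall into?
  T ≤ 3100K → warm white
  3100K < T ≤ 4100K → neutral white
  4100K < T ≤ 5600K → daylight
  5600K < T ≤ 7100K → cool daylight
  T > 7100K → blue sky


Temperature: 10790K
10790K > 7100K → blue sky
Classification: blue sky


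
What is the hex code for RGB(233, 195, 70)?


R = 233 → E9 (hex)
G = 195 → C3 (hex)
B = 70 → 46 (hex)
Hex = #E9C346


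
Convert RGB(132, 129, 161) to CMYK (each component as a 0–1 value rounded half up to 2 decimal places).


R'=132/255≈0.5176, G'=129/255≈0.5059, B'=161/255≈0.6314
K = 1 - max(R',G',B') = 1 - 161/255 = 94/255 = 0.36862… → 0.37
(1-R'-K)/(1-K) simplifies to (max-R)/max with max = 161:
C = (161-132)/161 = 29/161 = 0.18012… → 0.18
M = (161-129)/161 = 32/161 = 0.19875… → 0.20
Y = (161-161)/161 = 0/161 = 0 → 0.00
= CMYK(0.18, 0.20, 0.00, 0.37)


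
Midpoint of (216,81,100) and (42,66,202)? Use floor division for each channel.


Midpoint: each channel = ⌊(C₁+C₂)/2⌋
R: ⌊(216+42)/2⌋ = 129
G: ⌊(81+66)/2⌋ = 73
B: ⌊(100+202)/2⌋ = 151
= RGB(129, 73, 151)


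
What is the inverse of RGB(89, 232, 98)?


Invert: (255-R, 255-G, 255-B)
R: 255-89 = 166
G: 255-232 = 23
B: 255-98 = 157
= RGB(166, 23, 157)


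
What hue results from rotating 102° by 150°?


New hue = (H + rotation) mod 360
New hue = (102 + 150) mod 360
= 252 mod 360
= 252°


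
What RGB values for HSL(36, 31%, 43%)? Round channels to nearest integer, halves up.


H=36°, S=0.31, L=0.43
C = (1-|2L-1|)×S = (1-|-0.14|)×0.31 = 0.2666
H' = H/60 = 36/60 ≈ 0.6000; X = C×(1-|H' mod 2 - 1|) = 0.15996
m = L - C/2 = 0.43 - 0.1333 = 0.2967
Sector ⌊H'⌋ = 0 → (R',G',B') = (0.2666, 0.15996, 0.0)
RGB = ((R'+m)×255, (G'+m)×255, (B'+m)×255) = (143.6415, 116.4483, 75.6585)
Round half up → RGB(144, 116, 76)


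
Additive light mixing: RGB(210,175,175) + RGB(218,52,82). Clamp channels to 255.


Additive: each channel = min(255, C₁+C₂)
R: 210+218 = 428 → 255
G: 175+52 = 227 → 227
B: 175+82 = 257 → 255
= RGB(255, 227, 255)


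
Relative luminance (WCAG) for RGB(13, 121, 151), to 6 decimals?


Linearize each channel (sRGB transfer function): c = v/255; c_lin = c/12.92 if c ≤ 0.04045, else ((c+0.055)/1.055)^2.4
  R: 13/255 ≈ 0.050980 > 0.04045 → ((0.050980+0.055)/1.055)^2.4 ≈ 0.004025
  G: 121/255 ≈ 0.474510 > 0.04045 → ((0.474510+0.055)/1.055)^2.4 ≈ 0.191202
  B: 151/255 ≈ 0.592157 > 0.04045 → ((0.592157+0.055)/1.055)^2.4 ≈ 0.309469
R_lin = 0.004025, G_lin = 0.191202, B_lin = 0.309469
L = 0.2126×R + 0.7152×G + 0.0722×B
L = 0.2126×0.004025 + 0.7152×0.191202 + 0.0722×0.309469
L ≈ 0.159947


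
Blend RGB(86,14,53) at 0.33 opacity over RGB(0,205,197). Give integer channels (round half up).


C = α×F + (1-α)×B, with 1-α = 0.67
R: 0.33×86 + 0.67×0 = 28.38 + 0.00 = 28.38 → 28
G: 0.33×14 + 0.67×205 = 4.62 + 137.35 = 141.97 → 142
B: 0.33×53 + 0.67×197 = 17.49 + 131.99 = 149.48 → 149
= RGB(28, 142, 149)


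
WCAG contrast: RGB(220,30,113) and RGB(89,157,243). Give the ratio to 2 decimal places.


Linearize each sRGB channel c=v/255: c/12.92 if c ≤ 0.04045 else ((c+0.055)/1.055)^2.4
L = 0.2126×R_lin + 0.7152×G_lin + 0.0722×B_lin
Color 1 (220,30,113):
  R=220: 220/255≈0.8627 > 0.04045 → ((0.8627+0.055)/1.055)^2.4 ≈ 0.71569
  G=30: 30/255≈0.1176 > 0.04045 → ((0.1176+0.055)/1.055)^2.4 ≈ 0.01298
  B=113: 113/255≈0.4431 > 0.04045 → ((0.4431+0.055)/1.055)^2.4 ≈ 0.16513
  L1 = 0.2126×0.71569 + 0.7152×0.01298 + 0.0722×0.16513 ≈ 0.17336
Color 2 (89,157,243):
  R=89: 89/255≈0.3490 > 0.04045 → ((0.3490+0.055)/1.055)^2.4 ≈ 0.09990
  G=157: 157/255≈0.6157 > 0.04045 → ((0.6157+0.055)/1.055)^2.4 ≈ 0.33716
  B=243: 243/255≈0.9529 > 0.04045 → ((0.9529+0.055)/1.055)^2.4 ≈ 0.89627
  L2 = 0.2126×0.09990 + 0.7152×0.33716 + 0.0722×0.89627 ≈ 0.32709
Lighter = 0.32709, Darker = 0.17336
Ratio = (L_lighter + 0.05) / (L_darker + 0.05)
Ratio = (0.32709 + 0.05) / (0.17336 + 0.05) = 0.37709 / 0.22336 ≈ 1.6882
Ratio ≈ 1.69:1


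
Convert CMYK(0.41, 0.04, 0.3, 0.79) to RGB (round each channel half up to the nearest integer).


R = 255 × (1-C) × (1-K) = 255 × 0.59 × 0.21 = 31.5945 → 32
G = 255 × (1-M) × (1-K) = 255 × 0.96 × 0.21 = 51.408 → 51
B = 255 × (1-Y) × (1-K) = 255 × 0.70 × 0.21 = 37.485 → 37
= RGB(32, 51, 37)


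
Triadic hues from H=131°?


Triadic: equally spaced at 120° intervals
H1 = 131°
H2 = (131 + 120) mod 360 = 251°
H3 = (131 + 240) mod 360 = 11°
Triadic = 131°, 251°, 11°


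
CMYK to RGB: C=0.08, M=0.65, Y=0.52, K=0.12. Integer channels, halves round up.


R = 255 × (1-C) × (1-K) = 255 × 0.92 × 0.88 = 206.448 → 206
G = 255 × (1-M) × (1-K) = 255 × 0.35 × 0.88 = 78.54 → 79
B = 255 × (1-Y) × (1-K) = 255 × 0.48 × 0.88 = 107.712 → 108
= RGB(206, 79, 108)


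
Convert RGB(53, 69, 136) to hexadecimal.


R = 53 → 35 (hex)
G = 69 → 45 (hex)
B = 136 → 88 (hex)
Hex = #354588


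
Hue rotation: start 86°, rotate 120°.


New hue = (H + rotation) mod 360
New hue = (86 + 120) mod 360
= 206 mod 360
= 206°


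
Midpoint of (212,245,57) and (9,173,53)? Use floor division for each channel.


Midpoint: each channel = ⌊(C₁+C₂)/2⌋
R: ⌊(212+9)/2⌋ = 110
G: ⌊(245+173)/2⌋ = 209
B: ⌊(57+53)/2⌋ = 55
= RGB(110, 209, 55)


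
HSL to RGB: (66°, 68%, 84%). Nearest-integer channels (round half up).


H=66°, S=0.68, L=0.84
C = (1-|2L-1|)×S = (1-|0.68|)×0.68 = 0.2176
H' = H/60 = 66/60 ≈ 1.1000; X = C×(1-|H' mod 2 - 1|) = 0.19584
m = L - C/2 = 0.84 - 0.1088 = 0.7312
Sector ⌊H'⌋ = 1 → (R',G',B') = (0.19584, 0.2176, 0.0)
RGB = ((R'+m)×255, (G'+m)×255, (B'+m)×255) = (236.3952, 241.944, 186.456)
Round half up → RGB(236, 242, 186)


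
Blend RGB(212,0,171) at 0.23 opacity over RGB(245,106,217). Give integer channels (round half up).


C = α×F + (1-α)×B, with 1-α = 0.77
R: 0.23×212 + 0.77×245 = 48.76 + 188.65 = 237.41 → 237
G: 0.23×0 + 0.77×106 = 0.00 + 81.62 = 81.62 → 82
B: 0.23×171 + 0.77×217 = 39.33 + 167.09 = 206.42 → 206
= RGB(237, 82, 206)


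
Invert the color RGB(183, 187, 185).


Invert: (255-R, 255-G, 255-B)
R: 255-183 = 72
G: 255-187 = 68
B: 255-185 = 70
= RGB(72, 68, 70)


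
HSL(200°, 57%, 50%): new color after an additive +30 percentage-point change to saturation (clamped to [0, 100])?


Original S = 57%
Adjustment = +30 percentage points
New S = 57 + (30) = 87
Clamp to [0, 100] → 87
= HSL(200°, 87%, 50%)


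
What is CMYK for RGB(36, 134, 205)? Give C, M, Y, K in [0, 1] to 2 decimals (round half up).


R'=36/255≈0.1412, G'=134/255≈0.5255, B'=205/255≈0.8039
K = 1 - max(R',G',B') = 1 - 205/255 = 50/255 = 0.19607… → 0.20
(1-R'-K)/(1-K) simplifies to (max-R)/max with max = 205:
C = (205-36)/205 = 169/205 = 0.82439… → 0.82
M = (205-134)/205 = 71/205 = 0.34634… → 0.35
Y = (205-205)/205 = 0/205 = 0 → 0.00
= CMYK(0.82, 0.35, 0.00, 0.20)


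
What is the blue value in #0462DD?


Color: #0462DD
R = 04 = 4
G = 62 = 98
B = DD = 221
Blue = 221


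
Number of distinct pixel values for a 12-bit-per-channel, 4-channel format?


Total bits = 12 bits/channel × 4 channels = 48 bits
Distinct pixel values = 2^48
= 281,474,976,710,656 pixel values


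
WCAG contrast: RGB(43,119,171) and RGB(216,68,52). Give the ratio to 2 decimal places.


Linearize each sRGB channel c=v/255: c/12.92 if c ≤ 0.04045 else ((c+0.055)/1.055)^2.4
L = 0.2126×R_lin + 0.7152×G_lin + 0.0722×B_lin
Color 1 (43,119,171):
  R=43: 43/255≈0.1686 > 0.04045 → ((0.1686+0.055)/1.055)^2.4 ≈ 0.02416
  G=119: 119/255≈0.4667 > 0.04045 → ((0.4667+0.055)/1.055)^2.4 ≈ 0.18447
  B=171: 171/255≈0.6706 > 0.04045 → ((0.6706+0.055)/1.055)^2.4 ≈ 0.40724
  L1 = 0.2126×0.02416 + 0.7152×0.18447 + 0.0722×0.40724 ≈ 0.16648
Color 2 (216,68,52):
  R=216: 216/255≈0.8471 > 0.04045 → ((0.8471+0.055)/1.055)^2.4 ≈ 0.68669
  G=68: 68/255≈0.2667 > 0.04045 → ((0.2667+0.055)/1.055)^2.4 ≈ 0.05781
  B=52: 52/255≈0.2039 > 0.04045 → ((0.2039+0.055)/1.055)^2.4 ≈ 0.03434
  L2 = 0.2126×0.68669 + 0.7152×0.05781 + 0.0722×0.03434 ≈ 0.18981
Lighter = 0.18981, Darker = 0.16648
Ratio = (L_lighter + 0.05) / (L_darker + 0.05)
Ratio = (0.18981 + 0.05) / (0.16648 + 0.05) = 0.23981 / 0.21648 ≈ 1.1078
Ratio ≈ 1.11:1


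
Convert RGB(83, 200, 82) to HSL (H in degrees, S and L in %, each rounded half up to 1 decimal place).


Normalize: R'=83/255≈0.3255, G'=200/255≈0.7843, B'=82/255≈0.3216
Max=200/255, Min=82/255, Δ=Max-Min=118/255
L = (Max+Min)/2 = (200+82)/510 = 282/510 = 0.55294… → L = 55.3%
L > 0.5 → S = Δ/(2-Max-Min) = 118/(510-200-82) = 118/228 = 0.51754… → S = 51.8%
(the 1/255 factors cancel in S and H, so raw channel differences can be used)
Max is G' → H = 60 × ((B-R)/Δ + 2) = 60 × ((82-83)/118 + 2)
  -1/118 + 2 = -0.0084… + 2 = 1.9915…
  H = 60 × 1.9915… = 119.491…° → H = 119.5°
= HSL(119.5°, 51.8%, 55.3%)


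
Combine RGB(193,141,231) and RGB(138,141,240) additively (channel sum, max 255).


Additive: each channel = min(255, C₁+C₂)
R: 193+138 = 331 → 255
G: 141+141 = 282 → 255
B: 231+240 = 471 → 255
= RGB(255, 255, 255)


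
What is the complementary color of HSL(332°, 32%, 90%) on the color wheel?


Complement = opposite side of color wheel = hue + 180°
H' = (332 + 180) mod 360 = 152°
S and L unchanged.
= HSL(152°, 32%, 90%)


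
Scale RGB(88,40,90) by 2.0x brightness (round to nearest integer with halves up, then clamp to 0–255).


Multiply each channel by 2.0, round half up, clamp to [0, 255]
R: 88×2.0 = 176
G: 40×2.0 = 80
B: 90×2.0 = 180
= RGB(176, 80, 180)


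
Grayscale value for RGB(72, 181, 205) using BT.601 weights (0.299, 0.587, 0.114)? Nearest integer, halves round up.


Gray = 0.299×R + 0.587×G + 0.114×B
Gray = 0.299×72 + 0.587×181 + 0.114×205
Gray = 21.528 + 106.247 + 23.370
Gray = 151.145 → round half up → 151
Gray = 151


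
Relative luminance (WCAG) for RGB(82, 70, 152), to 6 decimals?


Linearize each channel (sRGB transfer function): c = v/255; c_lin = c/12.92 if c ≤ 0.04045, else ((c+0.055)/1.055)^2.4
  R: 82/255 ≈ 0.321569 > 0.04045 → ((0.321569+0.055)/1.055)^2.4 ≈ 0.084376
  G: 70/255 ≈ 0.274510 > 0.04045 → ((0.274510+0.055)/1.055)^2.4 ≈ 0.061246
  B: 152/255 ≈ 0.596078 > 0.04045 → ((0.596078+0.055)/1.055)^2.4 ≈ 0.313989
R_lin = 0.084376, G_lin = 0.061246, B_lin = 0.313989
L = 0.2126×R + 0.7152×G + 0.0722×B
L = 0.2126×0.084376 + 0.7152×0.061246 + 0.0722×0.313989
L ≈ 0.084412


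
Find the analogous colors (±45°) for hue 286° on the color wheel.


Base hue: 286°
Left analog: (286 - 45) mod 360 = 241°
Right analog: (286 + 45) mod 360 = 331°
Analogous hues = 241° and 331°


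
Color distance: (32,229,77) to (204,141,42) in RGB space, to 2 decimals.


d = √[(R₁-R₂)² + (G₁-G₂)² + (B₁-B₂)²]
d = √[(32-204)² + (229-141)² + (77-42)²]
d = √[29584 + 7744 + 1225]
d = √38553
d ≈ 196.35


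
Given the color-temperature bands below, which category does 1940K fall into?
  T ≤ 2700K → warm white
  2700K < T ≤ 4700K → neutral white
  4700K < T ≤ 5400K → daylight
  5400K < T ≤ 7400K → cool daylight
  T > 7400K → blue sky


Temperature: 1940K
1940K ≤ 2700K → warm white
Classification: warm white


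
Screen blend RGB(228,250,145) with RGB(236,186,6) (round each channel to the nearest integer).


Screen: C = 255 - (255-A)×(255-B)/255, rounded to nearest integer
R: 255 - (255-228)×(255-236)/255 = 255 - 513/255 ≈ 255 - 2.012 = 252.988 → 253
G: 255 - (255-250)×(255-186)/255 = 255 - 345/255 ≈ 255 - 1.353 = 253.647 → 254
B: 255 - (255-145)×(255-6)/255 = 255 - 27390/255 ≈ 255 - 107.412 = 147.588 → 148
= RGB(253, 254, 148)


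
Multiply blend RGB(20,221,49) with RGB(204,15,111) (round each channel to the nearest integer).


Multiply: C = A×B/255, rounded to nearest integer
R: 20×204/255 = 4080/255 ≈ 16.000 → 16
G: 221×15/255 = 3315/255 ≈ 13.000 → 13
B: 49×111/255 = 5439/255 ≈ 21.329 → 21
= RGB(16, 13, 21)


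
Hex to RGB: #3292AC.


32 → 50 (R)
92 → 146 (G)
AC → 172 (B)
= RGB(50, 146, 172)


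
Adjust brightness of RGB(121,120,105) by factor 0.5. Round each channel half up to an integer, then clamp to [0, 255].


Multiply each channel by 0.5, round half up, clamp to [0, 255]
R: 121×0.5 = 60.5 → round → 61
G: 120×0.5 = 60
B: 105×0.5 = 52.5 → round → 53
= RGB(61, 60, 53)


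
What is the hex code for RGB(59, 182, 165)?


R = 59 → 3B (hex)
G = 182 → B6 (hex)
B = 165 → A5 (hex)
Hex = #3BB6A5


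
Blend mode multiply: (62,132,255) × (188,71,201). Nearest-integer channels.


Multiply: C = A×B/255, rounded to nearest integer
R: 62×188/255 = 11656/255 ≈ 45.710 → 46
G: 132×71/255 = 9372/255 ≈ 36.753 → 37
B: 255×201/255 = 51255/255 ≈ 201.000 → 201
= RGB(46, 37, 201)


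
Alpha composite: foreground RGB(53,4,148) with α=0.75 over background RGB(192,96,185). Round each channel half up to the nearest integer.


C = α×F + (1-α)×B, with 1-α = 0.25
R: 0.75×53 + 0.25×192 = 39.75 + 48.00 = 87.75 → 88
G: 0.75×4 + 0.25×96 = 3.00 + 24.00 = 27.00 → 27
B: 0.75×148 + 0.25×185 = 111.00 + 46.25 = 157.25 → 157
= RGB(88, 27, 157)


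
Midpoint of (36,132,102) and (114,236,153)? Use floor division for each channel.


Midpoint: each channel = ⌊(C₁+C₂)/2⌋
R: ⌊(36+114)/2⌋ = 75
G: ⌊(132+236)/2⌋ = 184
B: ⌊(102+153)/2⌋ = 127
= RGB(75, 184, 127)


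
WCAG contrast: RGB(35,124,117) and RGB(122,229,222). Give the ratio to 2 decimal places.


Linearize each sRGB channel c=v/255: c/12.92 if c ≤ 0.04045 else ((c+0.055)/1.055)^2.4
L = 0.2126×R_lin + 0.7152×G_lin + 0.0722×B_lin
Color 1 (35,124,117):
  R=35: 35/255≈0.1373 > 0.04045 → ((0.1373+0.055)/1.055)^2.4 ≈ 0.01681
  G=124: 124/255≈0.4863 > 0.04045 → ((0.4863+0.055)/1.055)^2.4 ≈ 0.20156
  B=117: 117/255≈0.4588 > 0.04045 → ((0.4588+0.055)/1.055)^2.4 ≈ 0.17789
  L1 = 0.2126×0.01681 + 0.7152×0.20156 + 0.0722×0.17789 ≈ 0.16057
Color 2 (122,229,222):
  R=122: 122/255≈0.4784 > 0.04045 → ((0.4784+0.055)/1.055)^2.4 ≈ 0.19462
  G=229: 229/255≈0.8980 > 0.04045 → ((0.8980+0.055)/1.055)^2.4 ≈ 0.78354
  B=222: 222/255≈0.8706 > 0.04045 → ((0.8706+0.055)/1.055)^2.4 ≈ 0.73046
  L2 = 0.2126×0.19462 + 0.7152×0.78354 + 0.0722×0.73046 ≈ 0.65450
Lighter = 0.65450, Darker = 0.16057
Ratio = (L_lighter + 0.05) / (L_darker + 0.05)
Ratio = (0.65450 + 0.05) / (0.16057 + 0.05) = 0.70450 / 0.21057 ≈ 3.3457
Ratio ≈ 3.35:1


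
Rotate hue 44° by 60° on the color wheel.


New hue = (H + rotation) mod 360
New hue = (44 + 60) mod 360
= 104 mod 360
= 104°


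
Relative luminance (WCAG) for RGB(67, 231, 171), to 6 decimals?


Linearize each channel (sRGB transfer function): c = v/255; c_lin = c/12.92 if c ≤ 0.04045, else ((c+0.055)/1.055)^2.4
  R: 67/255 ≈ 0.262745 > 0.04045 → ((0.262745+0.055)/1.055)^2.4 ≈ 0.056128
  G: 231/255 ≈ 0.905882 > 0.04045 → ((0.905882+0.055)/1.055)^2.4 ≈ 0.799103
  B: 171/255 ≈ 0.670588 > 0.04045 → ((0.670588+0.055)/1.055)^2.4 ≈ 0.407240
R_lin = 0.056128, G_lin = 0.799103, B_lin = 0.407240
L = 0.2126×R + 0.7152×G + 0.0722×B
L = 0.2126×0.056128 + 0.7152×0.799103 + 0.0722×0.407240
L ≈ 0.612854


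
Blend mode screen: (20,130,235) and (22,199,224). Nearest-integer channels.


Screen: C = 255 - (255-A)×(255-B)/255, rounded to nearest integer
R: 255 - (255-20)×(255-22)/255 = 255 - 54755/255 ≈ 255 - 214.725 = 40.275 → 40
G: 255 - (255-130)×(255-199)/255 = 255 - 7000/255 ≈ 255 - 27.451 = 227.549 → 228
B: 255 - (255-235)×(255-224)/255 = 255 - 620/255 ≈ 255 - 2.431 = 252.569 → 253
= RGB(40, 228, 253)


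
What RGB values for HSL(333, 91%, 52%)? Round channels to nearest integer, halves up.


H=333°, S=0.91, L=0.52
C = (1-|2L-1|)×S = (1-|0.04|)×0.91 = 0.8736
H' = H/60 = 333/60 ≈ 5.5500; X = C×(1-|H' mod 2 - 1|) = 0.39312
m = L - C/2 = 0.52 - 0.4368 = 0.0832
Sector ⌊H'⌋ = 5 → (R',G',B') = (0.8736, 0.0, 0.39312)
RGB = ((R'+m)×255, (G'+m)×255, (B'+m)×255) = (243.984, 21.216, 121.4616)
Round half up → RGB(244, 21, 121)


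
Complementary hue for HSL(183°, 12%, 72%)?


Complement = opposite side of color wheel = hue + 180°
H' = (183 + 180) mod 360 = 3°
S and L unchanged.
= HSL(3°, 12%, 72%)


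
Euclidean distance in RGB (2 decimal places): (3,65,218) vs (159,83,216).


d = √[(R₁-R₂)² + (G₁-G₂)² + (B₁-B₂)²]
d = √[(3-159)² + (65-83)² + (218-216)²]
d = √[24336 + 324 + 4]
d = √24664
d ≈ 157.05


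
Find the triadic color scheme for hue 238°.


Triadic: equally spaced at 120° intervals
H1 = 238°
H2 = (238 + 120) mod 360 = 358°
H3 = (238 + 240) mod 360 = 118°
Triadic = 238°, 358°, 118°


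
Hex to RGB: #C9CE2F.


C9 → 201 (R)
CE → 206 (G)
2F → 47 (B)
= RGB(201, 206, 47)


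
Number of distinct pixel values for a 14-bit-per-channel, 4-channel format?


Total bits = 14 bits/channel × 4 channels = 56 bits
Distinct pixel values = 2^56
= 72,057,594,037,927,936 pixel values


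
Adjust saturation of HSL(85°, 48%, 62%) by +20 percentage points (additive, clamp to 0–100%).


Original S = 48%
Adjustment = +20 percentage points
New S = 48 + (20) = 68
Clamp to [0, 100] → 68
= HSL(85°, 68%, 62%)


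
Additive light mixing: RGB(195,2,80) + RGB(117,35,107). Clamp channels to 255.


Additive: each channel = min(255, C₁+C₂)
R: 195+117 = 312 → 255
G: 2+35 = 37 → 37
B: 80+107 = 187 → 187
= RGB(255, 37, 187)


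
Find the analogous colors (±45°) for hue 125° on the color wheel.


Base hue: 125°
Left analog: (125 - 45) mod 360 = 80°
Right analog: (125 + 45) mod 360 = 170°
Analogous hues = 80° and 170°


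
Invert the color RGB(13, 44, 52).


Invert: (255-R, 255-G, 255-B)
R: 255-13 = 242
G: 255-44 = 211
B: 255-52 = 203
= RGB(242, 211, 203)


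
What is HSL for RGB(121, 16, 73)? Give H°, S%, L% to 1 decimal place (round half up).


Normalize: R'=121/255≈0.4745, G'=16/255≈0.0627, B'=73/255≈0.2863
Max=121/255, Min=16/255, Δ=Max-Min=105/255
L = (Max+Min)/2 = (121+16)/510 = 137/510 = 0.26862… → L = 26.9%
L ≤ 0.5 → S = Δ/(Max+Min) = 105/(121+16) = 105/137 = 0.76642… → S = 76.6%
(the 1/255 factors cancel in S and H, so raw channel differences can be used)
Max is R' → H = 60 × (((G-B)/Δ) mod 6) = 60 × (((16-73)/105) mod 6)
  (-57)/105 = -0.5428…; negative, so add 6 → 5.4571…
  H = 60 × 5.4571… = 327.428…° → H = 327.4°
= HSL(327.4°, 76.6%, 26.9%)


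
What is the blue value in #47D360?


Color: #47D360
R = 47 = 71
G = D3 = 211
B = 60 = 96
Blue = 96


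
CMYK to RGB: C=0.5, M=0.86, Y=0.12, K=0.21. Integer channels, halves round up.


R = 255 × (1-C) × (1-K) = 255 × 0.50 × 0.79 = 100.725 → 101
G = 255 × (1-M) × (1-K) = 255 × 0.14 × 0.79 = 28.203 → 28
B = 255 × (1-Y) × (1-K) = 255 × 0.88 × 0.79 = 177.276 → 177
= RGB(101, 28, 177)


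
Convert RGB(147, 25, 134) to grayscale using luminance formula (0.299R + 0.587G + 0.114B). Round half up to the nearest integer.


Gray = 0.299×R + 0.587×G + 0.114×B
Gray = 0.299×147 + 0.587×25 + 0.114×134
Gray = 43.953 + 14.675 + 15.276
Gray = 73.904 → round half up → 74
Gray = 74


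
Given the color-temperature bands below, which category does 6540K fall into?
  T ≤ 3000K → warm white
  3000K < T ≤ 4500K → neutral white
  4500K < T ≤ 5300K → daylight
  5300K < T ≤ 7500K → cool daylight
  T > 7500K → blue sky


Temperature: 6540K
5300K < 6540K ≤ 7500K → cool daylight
Classification: cool daylight


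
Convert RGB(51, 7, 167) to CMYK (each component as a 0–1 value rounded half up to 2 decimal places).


R'=51/255≈0.2000, G'=7/255≈0.0275, B'=167/255≈0.6549
K = 1 - max(R',G',B') = 1 - 167/255 = 88/255 = 0.34509… → 0.35
(1-R'-K)/(1-K) simplifies to (max-R)/max with max = 167:
C = (167-51)/167 = 116/167 = 0.69461… → 0.69
M = (167-7)/167 = 160/167 = 0.95808… → 0.96
Y = (167-167)/167 = 0/167 = 0 → 0.00
= CMYK(0.69, 0.96, 0.00, 0.35)


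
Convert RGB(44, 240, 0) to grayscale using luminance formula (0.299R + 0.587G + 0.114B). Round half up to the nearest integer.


Gray = 0.299×R + 0.587×G + 0.114×B
Gray = 0.299×44 + 0.587×240 + 0.114×0
Gray = 13.156 + 140.880 + 0.000
Gray = 154.036 → round half up → 154
Gray = 154


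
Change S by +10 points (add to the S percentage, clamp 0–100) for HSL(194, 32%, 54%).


Original S = 32%
Adjustment = +10 percentage points
New S = 32 + (10) = 42
Clamp to [0, 100] → 42
= HSL(194°, 42%, 54%)


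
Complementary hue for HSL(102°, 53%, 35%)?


Complement = opposite side of color wheel = hue + 180°
H' = (102 + 180) mod 360 = 282°
S and L unchanged.
= HSL(282°, 53%, 35%)


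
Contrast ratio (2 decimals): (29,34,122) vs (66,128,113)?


Linearize each sRGB channel c=v/255: c/12.92 if c ≤ 0.04045 else ((c+0.055)/1.055)^2.4
L = 0.2126×R_lin + 0.7152×G_lin + 0.0722×B_lin
Color 1 (29,34,122):
  R=29: 29/255≈0.1137 > 0.04045 → ((0.1137+0.055)/1.055)^2.4 ≈ 0.01229
  G=34: 34/255≈0.1333 > 0.04045 → ((0.1333+0.055)/1.055)^2.4 ≈ 0.01600
  B=122: 122/255≈0.4784 > 0.04045 → ((0.4784+0.055)/1.055)^2.4 ≈ 0.19462
  L1 = 0.2126×0.01229 + 0.7152×0.01600 + 0.0722×0.19462 ≈ 0.02810
Color 2 (66,128,113):
  R=66: 66/255≈0.2588 > 0.04045 → ((0.2588+0.055)/1.055)^2.4 ≈ 0.05448
  G=128: 128/255≈0.5020 > 0.04045 → ((0.5020+0.055)/1.055)^2.4 ≈ 0.21586
  B=113: 113/255≈0.4431 > 0.04045 → ((0.4431+0.055)/1.055)^2.4 ≈ 0.16513
  L2 = 0.2126×0.05448 + 0.7152×0.21586 + 0.0722×0.16513 ≈ 0.17789
Lighter = 0.17789, Darker = 0.02810
Ratio = (L_lighter + 0.05) / (L_darker + 0.05)
Ratio = (0.17789 + 0.05) / (0.02810 + 0.05) = 0.22789 / 0.07810 ≈ 2.9178
Ratio ≈ 2.92:1


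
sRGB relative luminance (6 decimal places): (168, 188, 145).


Linearize each channel (sRGB transfer function): c = v/255; c_lin = c/12.92 if c ≤ 0.04045, else ((c+0.055)/1.055)^2.4
  R: 168/255 ≈ 0.658824 > 0.04045 → ((0.658824+0.055)/1.055)^2.4 ≈ 0.391572
  G: 188/255 ≈ 0.737255 > 0.04045 → ((0.737255+0.055)/1.055)^2.4 ≈ 0.502886
  B: 145/255 ≈ 0.568627 > 0.04045 → ((0.568627+0.055)/1.055)^2.4 ≈ 0.283149
R_lin = 0.391572, G_lin = 0.502886, B_lin = 0.283149
L = 0.2126×R + 0.7152×G + 0.0722×B
L = 0.2126×0.391572 + 0.7152×0.502886 + 0.0722×0.283149
L ≈ 0.463356


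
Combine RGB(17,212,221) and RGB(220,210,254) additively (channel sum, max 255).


Additive: each channel = min(255, C₁+C₂)
R: 17+220 = 237 → 237
G: 212+210 = 422 → 255
B: 221+254 = 475 → 255
= RGB(237, 255, 255)


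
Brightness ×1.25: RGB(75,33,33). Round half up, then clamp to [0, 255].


Multiply each channel by 1.25, round half up, clamp to [0, 255]
R: 75×1.25 = 93.75 → round → 94
G: 33×1.25 = 41.25 → round → 41
B: 33×1.25 = 41.25 → round → 41
= RGB(94, 41, 41)


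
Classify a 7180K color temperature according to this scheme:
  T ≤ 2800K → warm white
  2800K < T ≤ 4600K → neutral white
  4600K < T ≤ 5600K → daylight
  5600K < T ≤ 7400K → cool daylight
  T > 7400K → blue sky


Temperature: 7180K
5600K < 7180K ≤ 7400K → cool daylight
Classification: cool daylight


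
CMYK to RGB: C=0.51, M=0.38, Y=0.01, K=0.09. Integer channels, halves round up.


R = 255 × (1-C) × (1-K) = 255 × 0.49 × 0.91 = 113.7045 → 114
G = 255 × (1-M) × (1-K) = 255 × 0.62 × 0.91 = 143.871 → 144
B = 255 × (1-Y) × (1-K) = 255 × 0.99 × 0.91 = 229.7295 → 230
= RGB(114, 144, 230)


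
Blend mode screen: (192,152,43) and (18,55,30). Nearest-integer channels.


Screen: C = 255 - (255-A)×(255-B)/255, rounded to nearest integer
R: 255 - (255-192)×(255-18)/255 = 255 - 14931/255 ≈ 255 - 58.553 = 196.447 → 196
G: 255 - (255-152)×(255-55)/255 = 255 - 20600/255 ≈ 255 - 80.784 = 174.216 → 174
B: 255 - (255-43)×(255-30)/255 = 255 - 47700/255 ≈ 255 - 187.059 = 67.941 → 68
= RGB(196, 174, 68)


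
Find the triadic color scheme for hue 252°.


Triadic: equally spaced at 120° intervals
H1 = 252°
H2 = (252 + 120) mod 360 = 12°
H3 = (252 + 240) mod 360 = 132°
Triadic = 252°, 12°, 132°


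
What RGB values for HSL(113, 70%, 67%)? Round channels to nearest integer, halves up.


H=113°, S=0.70, L=0.67
C = (1-|2L-1|)×S = (1-|0.34|)×0.70 = 0.462
H' = H/60 = 113/60 ≈ 1.8833; X = C×(1-|H' mod 2 - 1|) = 0.0539
m = L - C/2 = 0.67 - 0.231 = 0.439
Sector ⌊H'⌋ = 1 → (R',G',B') = (0.0539, 0.462, 0.0)
RGB = ((R'+m)×255, (G'+m)×255, (B'+m)×255) = (125.6895, 229.755, 111.945)
Round half up → RGB(126, 230, 112)


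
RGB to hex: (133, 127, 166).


R = 133 → 85 (hex)
G = 127 → 7F (hex)
B = 166 → A6 (hex)
Hex = #857FA6


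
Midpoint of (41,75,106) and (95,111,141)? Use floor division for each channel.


Midpoint: each channel = ⌊(C₁+C₂)/2⌋
R: ⌊(41+95)/2⌋ = 68
G: ⌊(75+111)/2⌋ = 93
B: ⌊(106+141)/2⌋ = 123
= RGB(68, 93, 123)


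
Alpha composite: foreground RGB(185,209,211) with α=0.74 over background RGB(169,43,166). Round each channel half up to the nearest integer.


C = α×F + (1-α)×B, with 1-α = 0.26
R: 0.74×185 + 0.26×169 = 136.90 + 43.94 = 180.84 → 181
G: 0.74×209 + 0.26×43 = 154.66 + 11.18 = 165.84 → 166
B: 0.74×211 + 0.26×166 = 156.14 + 43.16 = 199.30 → 199
= RGB(181, 166, 199)


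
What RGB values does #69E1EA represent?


69 → 105 (R)
E1 → 225 (G)
EA → 234 (B)
= RGB(105, 225, 234)


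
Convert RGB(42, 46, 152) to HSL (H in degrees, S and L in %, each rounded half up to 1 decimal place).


Normalize: R'=42/255≈0.1647, G'=46/255≈0.1804, B'=152/255≈0.5961
Max=152/255, Min=42/255, Δ=Max-Min=110/255
L = (Max+Min)/2 = (152+42)/510 = 194/510 = 0.38039… → L = 38.0%
L ≤ 0.5 → S = Δ/(Max+Min) = 110/(152+42) = 110/194 = 0.56701… → S = 56.7%
(the 1/255 factors cancel in S and H, so raw channel differences can be used)
Max is B' → H = 60 × ((R-G)/Δ + 4) = 60 × ((42-46)/110 + 4)
  -4/110 + 4 = -0.0363… + 4 = 3.9636…
  H = 60 × 3.9636… = 237.818…° → H = 237.8°
= HSL(237.8°, 56.7%, 38.0%)


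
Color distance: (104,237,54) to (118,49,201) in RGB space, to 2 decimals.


d = √[(R₁-R₂)² + (G₁-G₂)² + (B₁-B₂)²]
d = √[(104-118)² + (237-49)² + (54-201)²]
d = √[196 + 35344 + 21609]
d = √57149
d ≈ 239.06


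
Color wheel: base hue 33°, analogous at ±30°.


Base hue: 33°
Left analog: (33 - 30) mod 360 = 3°
Right analog: (33 + 30) mod 360 = 63°
Analogous hues = 3° and 63°


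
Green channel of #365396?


Color: #365396
R = 36 = 54
G = 53 = 83
B = 96 = 150
Green = 83


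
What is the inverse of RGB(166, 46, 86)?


Invert: (255-R, 255-G, 255-B)
R: 255-166 = 89
G: 255-46 = 209
B: 255-86 = 169
= RGB(89, 209, 169)


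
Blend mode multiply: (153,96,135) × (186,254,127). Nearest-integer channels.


Multiply: C = A×B/255, rounded to nearest integer
R: 153×186/255 = 28458/255 ≈ 111.600 → 112
G: 96×254/255 = 24384/255 ≈ 95.624 → 96
B: 135×127/255 = 17145/255 ≈ 67.235 → 67
= RGB(112, 96, 67)


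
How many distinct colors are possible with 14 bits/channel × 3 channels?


Total bits = 14 bits/channel × 3 channels = 42 bits
Distinct colors = 2^42
= 4,398,046,511,104 colors


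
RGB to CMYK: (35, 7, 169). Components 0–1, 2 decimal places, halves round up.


R'=35/255≈0.1373, G'=7/255≈0.0275, B'=169/255≈0.6627
K = 1 - max(R',G',B') = 1 - 169/255 = 86/255 = 0.33725… → 0.34
(1-R'-K)/(1-K) simplifies to (max-R)/max with max = 169:
C = (169-35)/169 = 134/169 = 0.79289… → 0.79
M = (169-7)/169 = 162/169 = 0.95857… → 0.96
Y = (169-169)/169 = 0/169 = 0 → 0.00
= CMYK(0.79, 0.96, 0.00, 0.34)


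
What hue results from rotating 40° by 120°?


New hue = (H + rotation) mod 360
New hue = (40 + 120) mod 360
= 160 mod 360
= 160°


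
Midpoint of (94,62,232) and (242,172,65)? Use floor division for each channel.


Midpoint: each channel = ⌊(C₁+C₂)/2⌋
R: ⌊(94+242)/2⌋ = 168
G: ⌊(62+172)/2⌋ = 117
B: ⌊(232+65)/2⌋ = 148
= RGB(168, 117, 148)


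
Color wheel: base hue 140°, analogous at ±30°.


Base hue: 140°
Left analog: (140 - 30) mod 360 = 110°
Right analog: (140 + 30) mod 360 = 170°
Analogous hues = 110° and 170°


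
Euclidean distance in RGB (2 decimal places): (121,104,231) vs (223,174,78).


d = √[(R₁-R₂)² + (G₁-G₂)² + (B₁-B₂)²]
d = √[(121-223)² + (104-174)² + (231-78)²]
d = √[10404 + 4900 + 23409]
d = √38713
d ≈ 196.76


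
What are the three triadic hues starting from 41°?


Triadic: equally spaced at 120° intervals
H1 = 41°
H2 = (41 + 120) mod 360 = 161°
H3 = (41 + 240) mod 360 = 281°
Triadic = 41°, 161°, 281°


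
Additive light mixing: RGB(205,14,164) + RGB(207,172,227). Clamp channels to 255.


Additive: each channel = min(255, C₁+C₂)
R: 205+207 = 412 → 255
G: 14+172 = 186 → 186
B: 164+227 = 391 → 255
= RGB(255, 186, 255)


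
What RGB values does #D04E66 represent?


D0 → 208 (R)
4E → 78 (G)
66 → 102 (B)
= RGB(208, 78, 102)


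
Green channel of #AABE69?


Color: #AABE69
R = AA = 170
G = BE = 190
B = 69 = 105
Green = 190


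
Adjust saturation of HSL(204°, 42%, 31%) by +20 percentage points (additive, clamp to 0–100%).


Original S = 42%
Adjustment = +20 percentage points
New S = 42 + (20) = 62
Clamp to [0, 100] → 62
= HSL(204°, 62%, 31%)


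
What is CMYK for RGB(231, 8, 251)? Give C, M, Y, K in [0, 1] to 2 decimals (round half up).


R'=231/255≈0.9059, G'=8/255≈0.0314, B'=251/255≈0.9843
K = 1 - max(R',G',B') = 1 - 251/255 = 4/255 = 0.01568… → 0.02
(1-R'-K)/(1-K) simplifies to (max-R)/max with max = 251:
C = (251-231)/251 = 20/251 = 0.07968… → 0.08
M = (251-8)/251 = 243/251 = 0.96812… → 0.97
Y = (251-251)/251 = 0/251 = 0 → 0.00
= CMYK(0.08, 0.97, 0.00, 0.02)


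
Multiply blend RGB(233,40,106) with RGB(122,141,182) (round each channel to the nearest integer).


Multiply: C = A×B/255, rounded to nearest integer
R: 233×122/255 = 28426/255 ≈ 111.475 → 111
G: 40×141/255 = 5640/255 ≈ 22.118 → 22
B: 106×182/255 = 19292/255 ≈ 75.655 → 76
= RGB(111, 22, 76)


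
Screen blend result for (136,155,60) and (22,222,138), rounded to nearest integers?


Screen: C = 255 - (255-A)×(255-B)/255, rounded to nearest integer
R: 255 - (255-136)×(255-22)/255 = 255 - 27727/255 ≈ 255 - 108.733 = 146.267 → 146
G: 255 - (255-155)×(255-222)/255 = 255 - 3300/255 ≈ 255 - 12.941 = 242.059 → 242
B: 255 - (255-60)×(255-138)/255 = 255 - 22815/255 ≈ 255 - 89.471 = 165.529 → 166
= RGB(146, 242, 166)


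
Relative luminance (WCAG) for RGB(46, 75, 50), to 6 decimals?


Linearize each channel (sRGB transfer function): c = v/255; c_lin = c/12.92 if c ≤ 0.04045, else ((c+0.055)/1.055)^2.4
  R: 46/255 ≈ 0.180392 > 0.04045 → ((0.180392+0.055)/1.055)^2.4 ≈ 0.027321
  G: 75/255 ≈ 0.294118 > 0.04045 → ((0.294118+0.055)/1.055)^2.4 ≈ 0.070360
  B: 50/255 ≈ 0.196078 > 0.04045 → ((0.196078+0.055)/1.055)^2.4 ≈ 0.031896
R_lin = 0.027321, G_lin = 0.070360, B_lin = 0.031896
L = 0.2126×R + 0.7152×G + 0.0722×B
L = 0.2126×0.027321 + 0.7152×0.070360 + 0.0722×0.031896
L ≈ 0.058433


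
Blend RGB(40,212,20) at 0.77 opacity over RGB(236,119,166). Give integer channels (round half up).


C = α×F + (1-α)×B, with 1-α = 0.23
R: 0.77×40 + 0.23×236 = 30.80 + 54.28 = 85.08 → 85
G: 0.77×212 + 0.23×119 = 163.24 + 27.37 = 190.61 → 191
B: 0.77×20 + 0.23×166 = 15.40 + 38.18 = 53.58 → 54
= RGB(85, 191, 54)


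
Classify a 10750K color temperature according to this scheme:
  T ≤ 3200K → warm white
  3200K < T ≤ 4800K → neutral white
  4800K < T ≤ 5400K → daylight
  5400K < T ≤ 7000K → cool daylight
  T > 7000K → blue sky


Temperature: 10750K
10750K > 7000K → blue sky
Classification: blue sky


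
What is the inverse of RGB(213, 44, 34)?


Invert: (255-R, 255-G, 255-B)
R: 255-213 = 42
G: 255-44 = 211
B: 255-34 = 221
= RGB(42, 211, 221)


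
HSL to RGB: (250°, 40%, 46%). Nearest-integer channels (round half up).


H=250°, S=0.40, L=0.46
C = (1-|2L-1|)×S = (1-|-0.08|)×0.40 = 0.368
H' = H/60 = 250/60 ≈ 4.1667; X = C×(1-|H' mod 2 - 1|) ≈ 0.0613
m = L - C/2 = 0.46 - 0.184 = 0.276
Sector ⌊H'⌋ = 4 → (R',G',B') = (≈0.0613, 0.0, 0.368)
RGB = ((R'+m)×255, (G'+m)×255, (B'+m)×255) = (86.02, 70.38, 164.22)
Round half up → RGB(86, 70, 164)


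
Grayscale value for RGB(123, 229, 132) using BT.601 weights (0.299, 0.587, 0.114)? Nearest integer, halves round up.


Gray = 0.299×R + 0.587×G + 0.114×B
Gray = 0.299×123 + 0.587×229 + 0.114×132
Gray = 36.777 + 134.423 + 15.048
Gray = 186.248 → round half up → 186
Gray = 186


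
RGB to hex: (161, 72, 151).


R = 161 → A1 (hex)
G = 72 → 48 (hex)
B = 151 → 97 (hex)
Hex = #A14897


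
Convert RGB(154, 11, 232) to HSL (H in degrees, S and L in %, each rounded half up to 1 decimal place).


Normalize: R'=154/255≈0.6039, G'=11/255≈0.0431, B'=232/255≈0.9098
Max=232/255, Min=11/255, Δ=Max-Min=221/255
L = (Max+Min)/2 = (232+11)/510 = 243/510 = 0.47647… → L = 47.6%
L ≤ 0.5 → S = Δ/(Max+Min) = 221/(232+11) = 221/243 = 0.90946… → S = 90.9%
(the 1/255 factors cancel in S and H, so raw channel differences can be used)
Max is B' → H = 60 × ((R-G)/Δ + 4) = 60 × ((154-11)/221 + 4)
  143/221 + 4 = 0.6470… + 4 = 4.6470…
  H = 60 × 4.6470… = 278.823…° → H = 278.8°
= HSL(278.8°, 90.9%, 47.6%)


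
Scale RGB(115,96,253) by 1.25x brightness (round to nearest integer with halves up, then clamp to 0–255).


Multiply each channel by 1.25, round half up, clamp to [0, 255]
R: 115×1.25 = 143.75 → round → 144
G: 96×1.25 = 120
B: 253×1.25 = 316.25 → round → 316 → clamp → 255
= RGB(144, 120, 255)


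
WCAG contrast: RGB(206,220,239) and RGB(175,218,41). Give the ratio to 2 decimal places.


Linearize each sRGB channel c=v/255: c/12.92 if c ≤ 0.04045 else ((c+0.055)/1.055)^2.4
L = 0.2126×R_lin + 0.7152×G_lin + 0.0722×B_lin
Color 1 (206,220,239):
  R=206: 206/255≈0.8078 > 0.04045 → ((0.8078+0.055)/1.055)^2.4 ≈ 0.61721
  G=220: 220/255≈0.8627 > 0.04045 → ((0.8627+0.055)/1.055)^2.4 ≈ 0.71569
  B=239: 239/255≈0.9373 > 0.04045 → ((0.9373+0.055)/1.055)^2.4 ≈ 0.86316
  L1 = 0.2126×0.61721 + 0.7152×0.71569 + 0.0722×0.86316 ≈ 0.70540
Color 2 (175,218,41):
  R=175: 175/255≈0.6863 > 0.04045 → ((0.6863+0.055)/1.055)^2.4 ≈ 0.42869
  G=218: 218/255≈0.8549 > 0.04045 → ((0.8549+0.055)/1.055)^2.4 ≈ 0.70110
  B=41: 41/255≈0.1608 > 0.04045 → ((0.1608+0.055)/1.055)^2.4 ≈ 0.02217
  L2 = 0.2126×0.42869 + 0.7152×0.70110 + 0.0722×0.02217 ≈ 0.59417
Lighter = 0.70540, Darker = 0.59417
Ratio = (L_lighter + 0.05) / (L_darker + 0.05)
Ratio = (0.70540 + 0.05) / (0.59417 + 0.05) = 0.75540 / 0.64417 ≈ 1.1727
Ratio ≈ 1.17:1


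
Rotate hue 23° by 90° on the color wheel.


New hue = (H + rotation) mod 360
New hue = (23 + 90) mod 360
= 113 mod 360
= 113°


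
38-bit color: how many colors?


Colors = 2^bits = 2^38
= 274,877,906,944 colors


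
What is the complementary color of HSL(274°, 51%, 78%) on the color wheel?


Complement = opposite side of color wheel = hue + 180°
H' = (274 + 180) mod 360 = 94°
S and L unchanged.
= HSL(94°, 51%, 78%)


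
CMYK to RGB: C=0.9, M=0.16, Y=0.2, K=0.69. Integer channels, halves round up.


R = 255 × (1-C) × (1-K) = 255 × 0.10 × 0.31 = 7.905 → 8
G = 255 × (1-M) × (1-K) = 255 × 0.84 × 0.31 = 66.402 → 66
B = 255 × (1-Y) × (1-K) = 255 × 0.80 × 0.31 = 63.24 → 63
= RGB(8, 66, 63)


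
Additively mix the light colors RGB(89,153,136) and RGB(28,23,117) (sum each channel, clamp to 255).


Additive: each channel = min(255, C₁+C₂)
R: 89+28 = 117 → 117
G: 153+23 = 176 → 176
B: 136+117 = 253 → 253
= RGB(117, 176, 253)


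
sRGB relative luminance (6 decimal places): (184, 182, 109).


Linearize each channel (sRGB transfer function): c = v/255; c_lin = c/12.92 if c ≤ 0.04045, else ((c+0.055)/1.055)^2.4
  R: 184/255 ≈ 0.721569 > 0.04045 → ((0.721569+0.055)/1.055)^2.4 ≈ 0.479320
  G: 182/255 ≈ 0.713725 > 0.04045 → ((0.713725+0.055)/1.055)^2.4 ≈ 0.467784
  B: 109/255 ≈ 0.427451 > 0.04045 → ((0.427451+0.055)/1.055)^2.4 ≈ 0.152926
R_lin = 0.479320, G_lin = 0.467784, B_lin = 0.152926
L = 0.2126×R + 0.7152×G + 0.0722×B
L = 0.2126×0.479320 + 0.7152×0.467784 + 0.0722×0.152926
L ≈ 0.447504


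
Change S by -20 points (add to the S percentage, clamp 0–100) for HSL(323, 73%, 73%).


Original S = 73%
Adjustment = -20 percentage points
New S = 73 + (-20) = 53
Clamp to [0, 100] → 53
= HSL(323°, 53%, 73%)


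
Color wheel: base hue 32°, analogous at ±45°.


Base hue: 32°
Left analog: (32 - 45) mod 360 = 347°
Right analog: (32 + 45) mod 360 = 77°
Analogous hues = 347° and 77°


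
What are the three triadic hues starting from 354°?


Triadic: equally spaced at 120° intervals
H1 = 354°
H2 = (354 + 120) mod 360 = 114°
H3 = (354 + 240) mod 360 = 234°
Triadic = 354°, 114°, 234°


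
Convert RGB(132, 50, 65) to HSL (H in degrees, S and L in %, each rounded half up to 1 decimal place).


Normalize: R'=132/255≈0.5176, G'=50/255≈0.1961, B'=65/255≈0.2549
Max=132/255, Min=50/255, Δ=Max-Min=82/255
L = (Max+Min)/2 = (132+50)/510 = 182/510 = 0.35686… → L = 35.7%
L ≤ 0.5 → S = Δ/(Max+Min) = 82/(132+50) = 82/182 = 0.45054… → S = 45.1%
(the 1/255 factors cancel in S and H, so raw channel differences can be used)
Max is R' → H = 60 × (((G-B)/Δ) mod 6) = 60 × (((50-65)/82) mod 6)
  (-15)/82 = -0.1829…; negative, so add 6 → 5.8170…
  H = 60 × 5.8170… = 349.024…° → H = 349.0°
= HSL(349.0°, 45.1%, 35.7%)


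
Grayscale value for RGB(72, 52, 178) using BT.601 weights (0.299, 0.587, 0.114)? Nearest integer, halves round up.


Gray = 0.299×R + 0.587×G + 0.114×B
Gray = 0.299×72 + 0.587×52 + 0.114×178
Gray = 21.528 + 30.524 + 20.292
Gray = 72.344 → round half up → 72
Gray = 72


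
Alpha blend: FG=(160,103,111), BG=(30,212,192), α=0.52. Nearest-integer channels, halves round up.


C = α×F + (1-α)×B, with 1-α = 0.48
R: 0.52×160 + 0.48×30 = 83.20 + 14.40 = 97.60 → 98
G: 0.52×103 + 0.48×212 = 53.56 + 101.76 = 155.32 → 155
B: 0.52×111 + 0.48×192 = 57.72 + 92.16 = 149.88 → 150
= RGB(98, 155, 150)


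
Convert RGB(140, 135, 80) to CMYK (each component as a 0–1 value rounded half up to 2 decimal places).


R'=140/255≈0.5490, G'=135/255≈0.5294, B'=80/255≈0.3137
K = 1 - max(R',G',B') = 1 - 140/255 = 115/255 = 0.45098… → 0.45
(1-R'-K)/(1-K) simplifies to (max-R)/max with max = 140:
C = (140-140)/140 = 0/140 = 0 → 0.00
M = (140-135)/140 = 5/140 = 0.03571… → 0.04
Y = (140-80)/140 = 60/140 = 0.42857… → 0.43
= CMYK(0.00, 0.04, 0.43, 0.45)


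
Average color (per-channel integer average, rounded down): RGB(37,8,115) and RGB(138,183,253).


Midpoint: each channel = ⌊(C₁+C₂)/2⌋
R: ⌊(37+138)/2⌋ = 87
G: ⌊(8+183)/2⌋ = 95
B: ⌊(115+253)/2⌋ = 184
= RGB(87, 95, 184)


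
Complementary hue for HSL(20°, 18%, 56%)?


Complement = opposite side of color wheel = hue + 180°
H' = (20 + 180) mod 360 = 200°
S and L unchanged.
= HSL(200°, 18%, 56%)
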